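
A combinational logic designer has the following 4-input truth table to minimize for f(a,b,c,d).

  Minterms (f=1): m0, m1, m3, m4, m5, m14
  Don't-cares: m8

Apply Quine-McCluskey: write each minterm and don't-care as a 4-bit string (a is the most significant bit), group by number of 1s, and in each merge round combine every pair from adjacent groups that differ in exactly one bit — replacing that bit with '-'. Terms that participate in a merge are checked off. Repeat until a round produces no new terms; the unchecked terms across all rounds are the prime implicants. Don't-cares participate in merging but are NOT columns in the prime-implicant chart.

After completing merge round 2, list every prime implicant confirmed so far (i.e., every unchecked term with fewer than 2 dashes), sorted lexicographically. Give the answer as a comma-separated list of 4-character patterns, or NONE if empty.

[col 0] 0000*, 0001*, 0011*, 0100*, 0101*, 1000*, 1110
[col 1] -000, 0-00*, 0-01*, 00-1, 000-*, 010-*
[col 2] 0-0-
Prime implicants: -000, 0-0-, 00-1, 1110

-000, 00-1, 1110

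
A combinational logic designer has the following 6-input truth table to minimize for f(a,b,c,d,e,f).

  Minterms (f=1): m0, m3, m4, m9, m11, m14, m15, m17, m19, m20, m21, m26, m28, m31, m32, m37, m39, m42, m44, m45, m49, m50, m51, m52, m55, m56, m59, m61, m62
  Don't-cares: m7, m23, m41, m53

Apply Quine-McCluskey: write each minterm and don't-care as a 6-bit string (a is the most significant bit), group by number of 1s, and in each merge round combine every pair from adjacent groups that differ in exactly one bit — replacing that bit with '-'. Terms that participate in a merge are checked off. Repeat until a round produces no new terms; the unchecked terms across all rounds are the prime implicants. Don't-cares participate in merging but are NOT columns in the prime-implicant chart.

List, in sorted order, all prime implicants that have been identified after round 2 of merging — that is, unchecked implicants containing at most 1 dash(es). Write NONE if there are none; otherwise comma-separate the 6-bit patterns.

-00000, -01001, 0-0100, 000-00, 0010-1, 00111-, 01-100, 011010, 101-01, 101010, 10110-, 11-011, 11001-, 111000, 111110

size-2^0 implicants → 000000(✓)  000011(✓)  000100(✓)  000111(✓)  001001(✓)  001011(✓)  001110(✓)  001111(✓)  010001(✓)  010011(✓)  010100(✓)  010101(✓)  010111(✓)  011010  011100(✓)  011111(✓)  100000(✓)  100101(✓)  100111(✓)  101001(✓)  101010  101100(✓)  101101(✓)  110001(✓)  110010(✓)  110011(✓)  110100(✓)  110101(✓)  110111(✓)  111000  111011(✓)  111101(✓)  111110
size-2^1 implicants → -00000  -00111(✓)  -01001  -10001(✓)  -10011(✓)  -10100(✓)  -10101(✓)  -10111(✓)  0-0011(✓)  0-0100  0-0111(✓)  0-1111(✓)  00-011(✓)  00-111(✓)  000-00  000-11(✓)  001-11(✓)  0010-1  00111-  01-100  01-111(✓)  010-01(✓)  010-11(✓)  0100-1(✓)  0101-1(✓)  01010-(✓)  1-0101(✓)  1-0111(✓)  1-1101(✓)  10-101(✓)  1001-1(✓)  101-01  10110-  11-011  11-101(✓)  110-01(✓)  110-11(✓)  1100-1(✓)  11001-  1101-1(✓)  11010-(✓)
size-2^2 implicants → --0111  -10-01(✓)  -10-11(✓)  -100-1(✓)  -101-1(✓)  -1010-  0--111  0-0-11  00--11  010--1(✓)  1--101  1-01-1  110--1(✓)
size-2^3 implicants → -10--1
Unchecked terms (primes): --0111, -00000, -01001, -10--1, -1010-, 0--111, 0-0-11, 0-0100, 00--11, 000-00, 0010-1, 00111-, 01-100, 011010, 1--101, 1-01-1, 101-01, 101010, 10110-, 11-011, 11001-, 111000, 111110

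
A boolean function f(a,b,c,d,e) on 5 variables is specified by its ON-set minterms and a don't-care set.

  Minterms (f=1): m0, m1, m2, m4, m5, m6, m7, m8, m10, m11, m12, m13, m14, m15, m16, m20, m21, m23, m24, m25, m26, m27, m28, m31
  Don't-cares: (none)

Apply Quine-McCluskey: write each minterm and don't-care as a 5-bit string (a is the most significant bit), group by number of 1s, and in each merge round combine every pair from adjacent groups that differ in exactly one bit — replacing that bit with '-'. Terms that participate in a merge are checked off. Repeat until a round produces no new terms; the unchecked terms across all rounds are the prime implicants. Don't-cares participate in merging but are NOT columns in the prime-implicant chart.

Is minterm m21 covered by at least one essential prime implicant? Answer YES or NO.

NO

Round 0: 00000✓ 00001✓ 00010✓ 00100✓ 00101✓ 00110✓ 00111✓ 01000✓ 01010✓ 01011✓ 01100✓ 01101✓ 01110✓ 01111✓ 10000✓ 10100✓ 10101✓ 10111✓ 11000✓ 11001✓ 11010✓ 11011✓ 11100✓ 11111✓
Round 1: -0000✓ -0100✓ -0101✓ -0111✓ -1000✓ -1010✓ -1011✓ -1100✓ -1111✓ 0-000✓ 0-010✓ 0-100✓ 0-101✓ 0-110✓ 0-111✓ 00-00✓ 00-01✓ 00-10✓ 000-0✓ 0000-✓ 001-0✓ 001-1✓ 0010-✓ 0011-✓ 01-00✓ 01-10✓ 01-11✓ 010-0✓ 0101-✓ 011-0✓ 011-1✓ 0110-✓ 0111-✓ 1-000✓ 1-100✓ 1-111✓ 10-00✓ 101-1✓ 1010-✓ 11-00✓ 11-11✓ 110-0✓ 110-1✓ 1100-✓ 1101-✓
Round 2: --000✓ --100✓ --111 -0-00✓ -01-1 -010- -1-00✓ -1-11 -10-0 -101- 0--00✓ 0--10✓ 0-0-0✓ 0-1-0✓ 0-1-1✓ 0-10-✓ 0-11-✓ 00--0✓ 00-0- 001--✓ 01--0✓ 01-1- 011--✓ 1--00✓ 110--
Round 3: ---00 0---0 0-1--
PIs = {---00, --111, -01-1, -010-, -1-11, -10-0, -101-, 0---0, 0-1--, 00-0-, 01-1-, 110--}
Coverage chart:
  m0: ---00,0---0,00-0-
  m1: 00-0- ←essential
  m2: 0---0 ←essential
  m4: ---00,-010-,0---0,0-1--,00-0-
  m5: -01-1,-010-,0-1--,00-0-
  m6: 0---0,0-1--
  m7: --111,-01-1,0-1--
  m8: ---00,-10-0,0---0
  m10: -10-0,-101-,0---0,01-1-
  m11: -1-11,-101-,01-1-
  m12: ---00,0---0,0-1--
  m13: 0-1-- ←essential
  m14: 0---0,0-1--,01-1-
  m15: --111,-1-11,0-1--,01-1-
  m16: ---00 ←essential
  m20: ---00,-010-
  m21: -01-1,-010-
  m23: --111,-01-1
  m24: ---00,-10-0,110--
  m25: 110-- ←essential
  m26: -10-0,-101-,110--
  m27: -1-11,-101-,110--
  m28: ---00 ←essential
  m31: --111,-1-11
Essential: ---00, 0---0, 0-1--, 00-0-, 110--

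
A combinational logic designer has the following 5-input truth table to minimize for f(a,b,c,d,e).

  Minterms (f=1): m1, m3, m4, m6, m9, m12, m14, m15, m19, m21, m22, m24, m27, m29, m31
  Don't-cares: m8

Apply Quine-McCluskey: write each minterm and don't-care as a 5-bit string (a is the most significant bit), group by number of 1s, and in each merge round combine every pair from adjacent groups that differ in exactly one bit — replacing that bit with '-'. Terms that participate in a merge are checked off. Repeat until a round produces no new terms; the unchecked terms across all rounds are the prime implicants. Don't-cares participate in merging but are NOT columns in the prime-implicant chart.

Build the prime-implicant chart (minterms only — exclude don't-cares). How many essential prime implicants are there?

4

size-2^0 implicants → 00001(✓)  00011(✓)  00100(✓)  00110(✓)  01000(✓)  01001(✓)  01100(✓)  01110(✓)  01111(✓)  10011(✓)  10101(✓)  10110(✓)  11000(✓)  11011(✓)  11101(✓)  11111(✓)
size-2^1 implicants → -0011  -0110  -1000  -1111  0-001  0-100(✓)  0-110(✓)  000-1  001-0(✓)  01-00  0100-  011-0(✓)  0111-  1-011  1-101  11-11  111-1
size-2^2 implicants → 0-1-0
Unchecked terms (primes): -0011, -0110, -1000, -1111, 0-001, 0-1-0, 000-1, 01-00, 0100-, 0111-, 1-011, 1-101, 11-11, 111-1
Minterm coverage:
  m1 ⊆ 0-001,000-1
  m3 ⊆ -0011,000-1
  m4 ⊆ 0-1-0 [E]
  m6 ⊆ -0110,0-1-0
  m9 ⊆ 0-001,0100-
  m12 ⊆ 0-1-0,01-00
  m14 ⊆ 0-1-0,0111-
  m15 ⊆ -1111,0111-
  m19 ⊆ -0011,1-011
  m21 ⊆ 1-101 [E]
  m22 ⊆ -0110 [E]
  m24 ⊆ -1000 [E]
  m27 ⊆ 1-011,11-11
  m29 ⊆ 1-101,111-1
  m31 ⊆ -1111,11-11,111-1
E = {-0110, -1000, 0-1-0, 1-101}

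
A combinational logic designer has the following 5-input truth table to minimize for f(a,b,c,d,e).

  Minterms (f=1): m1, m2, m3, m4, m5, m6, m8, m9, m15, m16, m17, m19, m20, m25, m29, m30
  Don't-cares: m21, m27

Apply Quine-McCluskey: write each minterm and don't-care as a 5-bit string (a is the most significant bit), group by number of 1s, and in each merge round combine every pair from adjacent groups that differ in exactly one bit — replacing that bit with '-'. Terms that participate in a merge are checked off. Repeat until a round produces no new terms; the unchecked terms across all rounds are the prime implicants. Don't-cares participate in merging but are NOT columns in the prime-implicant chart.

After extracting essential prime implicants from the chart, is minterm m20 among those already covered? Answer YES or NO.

YES

size-2^0 implicants → 00001(✓)  00010(✓)  00011(✓)  00100(✓)  00101(✓)  00110(✓)  01000(✓)  01001(✓)  01111  10000(✓)  10001(✓)  10011(✓)  10100(✓)  10101(✓)  11001(✓)  11011(✓)  11101(✓)  11110
size-2^1 implicants → -0001(✓)  -0011(✓)  -0100(✓)  -0101(✓)  -1001(✓)  0-001(✓)  00-01(✓)  00-10  000-1(✓)  0001-  001-0  0010-(✓)  0100-  1-001(✓)  1-011(✓)  1-101(✓)  10-00(✓)  10-01(✓)  100-1(✓)  1000-(✓)  1010-(✓)  11-01(✓)  110-1(✓)
size-2^2 implicants → --001  -0-01  -00-1  -010-  1--01  1-0-1  10-0-
Unchecked terms (primes): --001, -0-01, -00-1, -010-, 00-10, 0001-, 001-0, 0100-, 01111, 1--01, 1-0-1, 10-0-, 11110
Minterm coverage:
  m1 ⊆ --001,-0-01,-00-1
  m2 ⊆ 00-10,0001-
  m3 ⊆ -00-1,0001-
  m4 ⊆ -010-,001-0
  m5 ⊆ -0-01,-010-
  m6 ⊆ 00-10,001-0
  m8 ⊆ 0100- [E]
  m9 ⊆ --001,0100-
  m15 ⊆ 01111 [E]
  m16 ⊆ 10-0- [E]
  m17 ⊆ --001,-0-01,-00-1,1--01,1-0-1,10-0-
  m19 ⊆ -00-1,1-0-1
  m20 ⊆ -010-,10-0-
  m25 ⊆ --001,1--01,1-0-1
  m29 ⊆ 1--01 [E]
  m30 ⊆ 11110 [E]
E = {0100-, 01111, 1--01, 10-0-, 11110}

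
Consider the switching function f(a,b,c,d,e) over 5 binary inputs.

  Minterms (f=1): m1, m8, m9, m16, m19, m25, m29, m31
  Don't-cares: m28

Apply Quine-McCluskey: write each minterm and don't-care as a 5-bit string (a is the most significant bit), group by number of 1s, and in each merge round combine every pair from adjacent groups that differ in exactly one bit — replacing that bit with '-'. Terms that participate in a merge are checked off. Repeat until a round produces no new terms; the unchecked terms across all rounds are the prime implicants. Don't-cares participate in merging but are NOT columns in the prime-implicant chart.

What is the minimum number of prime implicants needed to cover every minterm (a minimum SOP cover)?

6

[col 0] 00001*, 01000*, 01001*, 10000, 10011, 11001*, 11100*, 11101*, 11111*
[col 1] -1001, 0-001, 0100-, 11-01, 111-1, 1110-
Prime implicants: -1001, 0-001, 0100-, 10000, 10011, 11-01, 111-1, 1110-
PI chart (minterm → PIs covering it):
  1 | 0-001  (sole → essential)
  8 | 0100-  (sole → essential)
  9 | -1001,0-001,0100-
  16 | 10000  (sole → essential)
  19 | 10011  (sole → essential)
  25 | -1001,11-01
  29 | 11-01,111-1,1110-
  31 | 111-1  (sole → essential)
Essential prime implicants: 0-001, 0100-, 10000, 10011, 111-1
Petrick residual → -1001
Minimum SOP uses 6 PIs: bc'd'e + a'c'd'e + a'bc'd' + ab'c'd'e' + ab'c'de + abce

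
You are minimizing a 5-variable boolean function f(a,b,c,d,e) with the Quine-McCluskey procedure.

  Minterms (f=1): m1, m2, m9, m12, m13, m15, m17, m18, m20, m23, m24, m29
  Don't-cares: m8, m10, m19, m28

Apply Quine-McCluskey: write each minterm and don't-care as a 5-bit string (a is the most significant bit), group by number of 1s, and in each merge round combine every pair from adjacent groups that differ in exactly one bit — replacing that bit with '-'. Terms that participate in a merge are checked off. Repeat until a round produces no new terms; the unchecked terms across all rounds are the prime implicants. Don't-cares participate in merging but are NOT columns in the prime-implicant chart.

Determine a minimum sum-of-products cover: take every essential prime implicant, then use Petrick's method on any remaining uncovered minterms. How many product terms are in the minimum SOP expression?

size-2^0 implicants → 00001(✓)  00010(✓)  01000(✓)  01001(✓)  01010(✓)  01100(✓)  01101(✓)  01111(✓)  10001(✓)  10010(✓)  10011(✓)  10100(✓)  10111(✓)  11000(✓)  11100(✓)  11101(✓)
size-2^1 implicants → -0001  -0010  -1000(✓)  -1100(✓)  -1101(✓)  0-001  0-010  01-00(✓)  01-01(✓)  010-0  0100-(✓)  011-1  0110-(✓)  1-100  10-11  100-1  1001-  11-00(✓)  1110-(✓)
size-2^2 implicants → -1-00  -110-  01-0-
Unchecked terms (primes): -0001, -0010, -1-00, -110-, 0-001, 0-010, 01-0-, 010-0, 011-1, 1-100, 10-11, 100-1, 1001-
Minterm coverage:
  m1 ⊆ -0001,0-001
  m2 ⊆ -0010,0-010
  m9 ⊆ 0-001,01-0-
  m12 ⊆ -1-00,-110-,01-0-
  m13 ⊆ -110-,01-0-,011-1
  m15 ⊆ 011-1 [E]
  m17 ⊆ -0001,100-1
  m18 ⊆ -0010,1001-
  m20 ⊆ 1-100 [E]
  m23 ⊆ 10-11 [E]
  m24 ⊆ -1-00 [E]
  m29 ⊆ -110- [E]
E = {-1-00, -110-, 011-1, 1-100, 10-11}
Petrick residual → -0001, -0010, 0-001
Cover = b'c'd'e + b'c'de' + bd'e' + bcd' + a'c'd'e + a'bce + acd'e' + ab'de  |cover|=8

8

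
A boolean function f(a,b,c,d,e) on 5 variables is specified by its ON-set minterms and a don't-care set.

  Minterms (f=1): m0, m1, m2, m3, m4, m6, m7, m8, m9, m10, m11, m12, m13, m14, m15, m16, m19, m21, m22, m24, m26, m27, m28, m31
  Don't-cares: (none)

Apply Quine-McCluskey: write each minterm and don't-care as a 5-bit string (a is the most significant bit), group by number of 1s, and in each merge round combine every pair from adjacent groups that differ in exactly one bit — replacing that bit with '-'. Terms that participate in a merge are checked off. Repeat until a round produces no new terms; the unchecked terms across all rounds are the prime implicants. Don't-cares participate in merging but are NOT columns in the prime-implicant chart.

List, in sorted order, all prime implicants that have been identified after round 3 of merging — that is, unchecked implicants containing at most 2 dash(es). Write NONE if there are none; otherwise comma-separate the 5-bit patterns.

Round 0: 00000✓ 00001✓ 00010✓ 00011✓ 00100✓ 00110✓ 00111✓ 01000✓ 01001✓ 01010✓ 01011✓ 01100✓ 01101✓ 01110✓ 01111✓ 10000✓ 10011✓ 10101 10110✓ 11000✓ 11010✓ 11011✓ 11100✓ 11111✓
Round 1: -0000✓ -0011✓ -0110 -1000✓ -1010✓ -1011✓ -1100✓ -1111✓ 0-000✓ 0-001✓ 0-010✓ 0-011✓ 0-100✓ 0-110✓ 0-111✓ 00-00✓ 00-10✓ 00-11✓ 000-0✓ 000-1✓ 0000-✓ 0001-✓ 001-0✓ 0011-✓ 01-00✓ 01-01✓ 01-10✓ 01-11✓ 010-0✓ 010-1✓ 0100-✓ 0101-✓ 011-0✓ 011-1✓ 0110-✓ 0111-✓ 1-000✓ 1-011✓ 11-00✓ 11-11✓ 110-0✓ 1101-✓
Round 2: --000 --011 -1-00 -1-11 -10-0 -101- 0--00✓ 0--10✓ 0--11✓ 0-0-0✓ 0-0-1✓ 0-00-✓ 0-01-✓ 0-1-0✓ 0-11-✓ 00--0✓ 00-1-✓ 000--✓ 01--0✓ 01--1✓ 01-0-✓ 01-1-✓ 010--✓ 011--✓
Round 3: 0---0 0--1- 0-0-- 01---
PIs = {--000, --011, -0110, -1-00, -1-11, -10-0, -101-, 0---0, 0--1-, 0-0--, 01---, 10101}

--000, --011, -0110, -1-00, -1-11, -10-0, -101-, 10101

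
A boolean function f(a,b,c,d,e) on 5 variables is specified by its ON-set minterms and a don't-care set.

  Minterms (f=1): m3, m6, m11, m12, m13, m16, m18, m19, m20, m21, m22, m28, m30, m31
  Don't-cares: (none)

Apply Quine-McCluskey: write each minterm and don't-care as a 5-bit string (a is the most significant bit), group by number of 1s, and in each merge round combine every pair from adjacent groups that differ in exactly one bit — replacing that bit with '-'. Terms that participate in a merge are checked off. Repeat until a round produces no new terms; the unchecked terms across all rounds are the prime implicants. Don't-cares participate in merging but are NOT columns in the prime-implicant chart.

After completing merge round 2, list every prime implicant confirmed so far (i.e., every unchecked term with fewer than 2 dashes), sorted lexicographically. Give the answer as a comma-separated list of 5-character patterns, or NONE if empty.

-0011, -0110, -1100, 0-011, 0110-, 1001-, 1010-, 1111-

size-2^0 implicants → 00011(✓)  00110(✓)  01011(✓)  01100(✓)  01101(✓)  10000(✓)  10010(✓)  10011(✓)  10100(✓)  10101(✓)  10110(✓)  11100(✓)  11110(✓)  11111(✓)
size-2^1 implicants → -0011  -0110  -1100  0-011  0110-  1-100(✓)  1-110(✓)  10-00(✓)  10-10(✓)  100-0(✓)  1001-  101-0(✓)  1010-  111-0(✓)  1111-
size-2^2 implicants → 1-1-0  10--0
Unchecked terms (primes): -0011, -0110, -1100, 0-011, 0110-, 1-1-0, 10--0, 1001-, 1010-, 1111-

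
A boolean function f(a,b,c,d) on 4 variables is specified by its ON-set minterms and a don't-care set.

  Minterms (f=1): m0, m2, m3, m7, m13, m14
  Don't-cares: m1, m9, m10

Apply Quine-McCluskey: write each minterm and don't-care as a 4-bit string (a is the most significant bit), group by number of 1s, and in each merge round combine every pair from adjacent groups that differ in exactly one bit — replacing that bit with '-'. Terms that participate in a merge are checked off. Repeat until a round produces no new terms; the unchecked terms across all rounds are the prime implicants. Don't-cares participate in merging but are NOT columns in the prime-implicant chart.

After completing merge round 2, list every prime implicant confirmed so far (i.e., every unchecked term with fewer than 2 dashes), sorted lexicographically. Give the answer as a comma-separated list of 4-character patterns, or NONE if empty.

-001, -010, 0-11, 1-01, 1-10

[col 0] 0000*, 0001*, 0010*, 0011*, 0111*, 1001*, 1010*, 1101*, 1110*
[col 1] -001, -010, 0-11, 00-0*, 00-1*, 000-*, 001-*, 1-01, 1-10
[col 2] 00--
Prime implicants: -001, -010, 0-11, 00--, 1-01, 1-10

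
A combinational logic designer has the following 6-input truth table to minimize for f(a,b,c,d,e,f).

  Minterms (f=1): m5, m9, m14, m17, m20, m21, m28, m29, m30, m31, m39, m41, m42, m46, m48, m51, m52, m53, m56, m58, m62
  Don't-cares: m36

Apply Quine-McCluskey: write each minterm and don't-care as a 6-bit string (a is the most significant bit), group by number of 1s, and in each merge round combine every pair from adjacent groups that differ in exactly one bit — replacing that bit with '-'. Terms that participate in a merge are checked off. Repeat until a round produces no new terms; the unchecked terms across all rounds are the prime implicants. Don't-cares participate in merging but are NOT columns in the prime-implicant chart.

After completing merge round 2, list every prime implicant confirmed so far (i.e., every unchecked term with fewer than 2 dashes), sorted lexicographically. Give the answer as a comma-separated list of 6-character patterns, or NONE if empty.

-01001, 0-0101, 010-01, 1-0100, 100111, 11-000, 110-00, 110011, 1110-0

Round 0: 000101✓ 001001✓ 001110✓ 010001✓ 010100✓ 010101✓ 011100✓ 011101✓ 011110✓ 011111✓ 100100✓ 100111 101001✓ 101010✓ 101110✓ 110000✓ 110011 110100✓ 110101✓ 111000✓ 111010✓ 111110✓
Round 1: -01001 -01110✓ -10100✓ -10101✓ -11110✓ 0-0101 0-1110✓ 01-100✓ 01-101✓ 010-01 01010-✓ 0111-0✓ 0111-1✓ 01110-✓ 01111-✓ 1-0100 1-1010✓ 1-1110✓ 101-10✓ 11-000 110-00 11010-✓ 111-10✓ 1110-0
Round 2: --1110 -1010- 01-10- 0111-- 1-1-10
PIs = {--1110, -01001, -1010-, 0-0101, 01-10-, 010-01, 0111--, 1-0100, 1-1-10, 100111, 11-000, 110-00, 110011, 1110-0}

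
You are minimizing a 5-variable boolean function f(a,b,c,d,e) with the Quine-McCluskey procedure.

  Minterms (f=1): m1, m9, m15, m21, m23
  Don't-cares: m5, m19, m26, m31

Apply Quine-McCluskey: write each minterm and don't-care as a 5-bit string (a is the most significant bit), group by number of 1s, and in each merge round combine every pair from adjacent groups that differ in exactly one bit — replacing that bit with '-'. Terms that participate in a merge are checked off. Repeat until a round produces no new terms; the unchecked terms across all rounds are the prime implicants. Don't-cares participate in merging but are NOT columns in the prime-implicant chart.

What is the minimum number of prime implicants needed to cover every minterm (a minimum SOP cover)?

size-2^0 implicants → 00001(✓)  00101(✓)  01001(✓)  01111(✓)  10011(✓)  10101(✓)  10111(✓)  11010  11111(✓)
size-2^1 implicants → -0101  -1111  0-001  00-01  1-111  10-11  101-1
Unchecked terms (primes): -0101, -1111, 0-001, 00-01, 1-111, 10-11, 101-1, 11010
Minterm coverage:
  m1 ⊆ 0-001,00-01
  m9 ⊆ 0-001 [E]
  m15 ⊆ -1111 [E]
  m21 ⊆ -0101,101-1
  m23 ⊆ 1-111,10-11,101-1
E = {-1111, 0-001}
Petrick residual → 101-1
Cover = bcde + a'c'd'e + ab'ce  |cover|=3

3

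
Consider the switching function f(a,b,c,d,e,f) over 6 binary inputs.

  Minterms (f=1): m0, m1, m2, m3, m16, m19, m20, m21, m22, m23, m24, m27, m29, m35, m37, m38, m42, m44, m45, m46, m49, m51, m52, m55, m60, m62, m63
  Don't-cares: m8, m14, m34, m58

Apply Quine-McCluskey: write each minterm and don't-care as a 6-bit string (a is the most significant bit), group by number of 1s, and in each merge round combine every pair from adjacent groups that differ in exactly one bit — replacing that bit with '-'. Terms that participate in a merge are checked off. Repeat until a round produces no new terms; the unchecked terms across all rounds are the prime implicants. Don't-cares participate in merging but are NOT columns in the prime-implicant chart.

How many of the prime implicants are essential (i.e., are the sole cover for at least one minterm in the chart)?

8

size-2^0 implicants → 000000(✓)  000001(✓)  000010(✓)  000011(✓)  001000(✓)  001110(✓)  010000(✓)  010011(✓)  010100(✓)  010101(✓)  010110(✓)  010111(✓)  011000(✓)  011011(✓)  011101(✓)  100010(✓)  100011(✓)  100101(✓)  100110(✓)  101010(✓)  101100(✓)  101101(✓)  101110(✓)  110001(✓)  110011(✓)  110100(✓)  110111(✓)  111010(✓)  111100(✓)  111110(✓)  111111(✓)
size-2^1 implicants → -00010(✓)  -00011(✓)  -01110  -10011(✓)  -10100  -10111(✓)  0-0000(✓)  0-0011(✓)  0-1000(✓)  00-000(✓)  0000-0(✓)  0000-1(✓)  00000-(✓)  00001-(✓)  01-000(✓)  01-011  01-101  010-00  010-11(✓)  0101-0(✓)  0101-1(✓)  01010-(✓)  01011-(✓)  1-0011(✓)  1-1010(✓)  1-1100(✓)  1-1110(✓)  10-010(✓)  10-101  10-110(✓)  100-10(✓)  10001-(✓)  101-10(✓)  1011-0(✓)  10110-  11-100  11-111  110-11(✓)  1100-1  111-10(✓)  1111-0(✓)  11111-
size-2^2 implicants → --0011  -0001-  -10-11  0--000  0000--  0101--  1-1-10  1-11-0  10--10
Unchecked terms (primes): --0011, -0001-, -01110, -10-11, -10100, 0--000, 0000--, 01-011, 01-101, 010-00, 0101--, 1-1-10, 1-11-0, 10--10, 10-101, 10110-, 11-100, 11-111, 1100-1, 11111-
Minterm coverage:
  m0 ⊆ 0--000,0000--
  m1 ⊆ 0000-- [E]
  m2 ⊆ -0001-,0000--
  m3 ⊆ --0011,-0001-,0000--
  m16 ⊆ 0--000,010-00
  m19 ⊆ --0011,-10-11,01-011
  m20 ⊆ -10100,010-00,0101--
  m21 ⊆ 01-101,0101--
  m22 ⊆ 0101-- [E]
  m23 ⊆ -10-11,0101--
  m24 ⊆ 0--000 [E]
  m27 ⊆ 01-011 [E]
  m29 ⊆ 01-101 [E]
  m35 ⊆ --0011,-0001-
  m37 ⊆ 10-101 [E]
  m38 ⊆ 10--10 [E]
  m42 ⊆ 1-1-10,10--10
  m44 ⊆ 1-11-0,10110-
  m45 ⊆ 10-101,10110-
  m46 ⊆ -01110,1-1-10,1-11-0,10--10
  m49 ⊆ 1100-1 [E]
  m51 ⊆ --0011,-10-11,1100-1
  m52 ⊆ -10100,11-100
  m55 ⊆ -10-11,11-111
  m60 ⊆ 1-11-0,11-100
  m62 ⊆ 1-1-10,1-11-0,11111-
  m63 ⊆ 11-111,11111-
E = {0--000, 0000--, 01-011, 01-101, 0101--, 10--10, 10-101, 1100-1}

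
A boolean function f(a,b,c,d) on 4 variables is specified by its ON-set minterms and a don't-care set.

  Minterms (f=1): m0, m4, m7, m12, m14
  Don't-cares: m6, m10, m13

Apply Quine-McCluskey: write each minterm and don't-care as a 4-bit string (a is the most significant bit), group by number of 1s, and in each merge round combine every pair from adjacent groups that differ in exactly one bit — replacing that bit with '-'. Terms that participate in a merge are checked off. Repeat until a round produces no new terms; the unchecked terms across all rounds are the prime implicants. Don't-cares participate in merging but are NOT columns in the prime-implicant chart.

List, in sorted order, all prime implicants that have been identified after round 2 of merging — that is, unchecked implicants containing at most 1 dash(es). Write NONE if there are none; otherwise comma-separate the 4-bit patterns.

0-00, 011-, 1-10, 110-

size-2^0 implicants → 0000(✓)  0100(✓)  0110(✓)  0111(✓)  1010(✓)  1100(✓)  1101(✓)  1110(✓)
size-2^1 implicants → -100(✓)  -110(✓)  0-00  01-0(✓)  011-  1-10  11-0(✓)  110-
size-2^2 implicants → -1-0
Unchecked terms (primes): -1-0, 0-00, 011-, 1-10, 110-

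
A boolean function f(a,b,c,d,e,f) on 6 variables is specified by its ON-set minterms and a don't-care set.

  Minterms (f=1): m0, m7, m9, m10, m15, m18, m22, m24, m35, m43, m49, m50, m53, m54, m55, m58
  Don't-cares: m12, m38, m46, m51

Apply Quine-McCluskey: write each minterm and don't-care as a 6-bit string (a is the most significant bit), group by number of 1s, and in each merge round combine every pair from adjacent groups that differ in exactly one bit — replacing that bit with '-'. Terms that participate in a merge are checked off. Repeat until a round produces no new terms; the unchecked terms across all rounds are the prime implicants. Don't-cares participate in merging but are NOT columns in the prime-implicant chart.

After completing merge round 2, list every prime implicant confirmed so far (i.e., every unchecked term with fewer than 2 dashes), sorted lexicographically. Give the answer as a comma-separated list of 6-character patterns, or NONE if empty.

size-2^0 implicants → 000000  000111(✓)  001001  001010  001100  001111(✓)  010010(✓)  010110(✓)  011000  100011(✓)  100110(✓)  101011(✓)  101110(✓)  110001(✓)  110010(✓)  110011(✓)  110101(✓)  110110(✓)  110111(✓)  111010(✓)
size-2^1 implicants → -10010(✓)  -10110(✓)  00-111  010-10(✓)  1-0011  1-0110  10-011  10-110  11-010  110-01(✓)  110-10(✓)  110-11(✓)  1100-1(✓)  11001-(✓)  1101-1(✓)  11011-(✓)
size-2^2 implicants → -10-10  110--1  110-1-
Unchecked terms (primes): -10-10, 00-111, 000000, 001001, 001010, 001100, 011000, 1-0011, 1-0110, 10-011, 10-110, 11-010, 110--1, 110-1-

00-111, 000000, 001001, 001010, 001100, 011000, 1-0011, 1-0110, 10-011, 10-110, 11-010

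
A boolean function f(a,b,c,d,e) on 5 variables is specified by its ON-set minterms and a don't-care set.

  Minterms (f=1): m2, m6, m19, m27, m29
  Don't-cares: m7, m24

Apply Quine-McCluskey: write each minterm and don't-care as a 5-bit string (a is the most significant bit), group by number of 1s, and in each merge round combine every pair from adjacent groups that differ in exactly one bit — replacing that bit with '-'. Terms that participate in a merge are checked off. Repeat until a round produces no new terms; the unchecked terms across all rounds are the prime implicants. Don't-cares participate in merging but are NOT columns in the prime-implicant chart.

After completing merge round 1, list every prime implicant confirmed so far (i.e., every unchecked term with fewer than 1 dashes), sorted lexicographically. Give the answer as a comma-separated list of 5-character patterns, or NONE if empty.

Round 0: 00010✓ 00110✓ 00111✓ 10011✓ 11000 11011✓ 11101
Round 1: 00-10 0011- 1-011
PIs = {00-10, 0011-, 1-011, 11000, 11101}

11000, 11101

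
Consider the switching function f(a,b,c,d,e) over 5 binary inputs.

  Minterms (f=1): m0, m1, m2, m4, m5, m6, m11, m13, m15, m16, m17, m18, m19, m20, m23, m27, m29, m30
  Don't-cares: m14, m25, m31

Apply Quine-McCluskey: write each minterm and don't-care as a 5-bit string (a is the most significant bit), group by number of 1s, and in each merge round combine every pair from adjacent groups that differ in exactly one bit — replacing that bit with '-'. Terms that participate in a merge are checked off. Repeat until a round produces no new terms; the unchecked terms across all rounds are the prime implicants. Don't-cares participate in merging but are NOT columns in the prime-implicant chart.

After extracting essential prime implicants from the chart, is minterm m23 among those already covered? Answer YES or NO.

YES

[col 0] 00000*, 00001*, 00010*, 00100*, 00101*, 00110*, 01011*, 01101*, 01110*, 01111*, 10000*, 10001*, 10010*, 10011*, 10100*, 10111*, 11001*, 11011*, 11101*, 11110*, 11111*
[col 1] -0000*, -0001*, -0010*, -0100*, -1011*, -1101*, -1110*, -1111*, 0-101, 0-110, 00-00*, 00-01*, 00-10*, 000-0*, 0000-*, 001-0*, 0010-*, 01-11*, 011-1*, 0111-*, 1-001*, 1-011*, 1-111*, 10-00*, 10-11*, 100-0*, 100-1*, 1000-*, 1001-*, 11-01*, 11-11*, 110-1*, 111-1*, 1111-*
[col 2] -0-00, -00-0, -000-, -1-11, -11-1, -111-, 00--0, 00-0-, 1--11, 1-0-1, 100--, 11--1
Prime implicants: -0-00, -00-0, -000-, -1-11, -11-1, -111-, 0-101, 0-110, 00--0, 00-0-, 1--11, 1-0-1, 100--, 11--1
PI chart (minterm → PIs covering it):
  0 | -0-00,-00-0,-000-,00--0,00-0-
  1 | -000-,00-0-
  2 | -00-0,00--0
  4 | -0-00,00--0,00-0-
  5 | 0-101,00-0-
  6 | 0-110,00--0
  11 | -1-11  (sole → essential)
  13 | -11-1,0-101
  15 | -1-11,-11-1,-111-
  16 | -0-00,-00-0,-000-,100--
  17 | -000-,1-0-1,100--
  18 | -00-0,100--
  19 | 1--11,1-0-1,100--
  20 | -0-00  (sole → essential)
  23 | 1--11  (sole → essential)
  27 | -1-11,1--11,1-0-1,11--1
  29 | -11-1,11--1
  30 | -111-  (sole → essential)
Essential prime implicants: -0-00, -1-11, -111-, 1--11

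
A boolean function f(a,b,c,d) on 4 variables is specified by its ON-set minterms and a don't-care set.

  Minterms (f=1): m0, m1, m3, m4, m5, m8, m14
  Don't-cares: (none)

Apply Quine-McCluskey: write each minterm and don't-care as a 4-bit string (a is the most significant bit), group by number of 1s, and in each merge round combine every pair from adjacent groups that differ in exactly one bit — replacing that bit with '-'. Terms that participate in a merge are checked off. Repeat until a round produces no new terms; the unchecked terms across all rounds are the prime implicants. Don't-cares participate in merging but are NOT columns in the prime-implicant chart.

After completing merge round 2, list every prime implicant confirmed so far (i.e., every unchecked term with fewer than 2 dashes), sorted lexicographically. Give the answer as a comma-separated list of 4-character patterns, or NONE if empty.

-000, 00-1, 1110

Round 0: 0000✓ 0001✓ 0011✓ 0100✓ 0101✓ 1000✓ 1110
Round 1: -000 0-00✓ 0-01✓ 00-1 000-✓ 010-✓
Round 2: 0-0-
PIs = {-000, 0-0-, 00-1, 1110}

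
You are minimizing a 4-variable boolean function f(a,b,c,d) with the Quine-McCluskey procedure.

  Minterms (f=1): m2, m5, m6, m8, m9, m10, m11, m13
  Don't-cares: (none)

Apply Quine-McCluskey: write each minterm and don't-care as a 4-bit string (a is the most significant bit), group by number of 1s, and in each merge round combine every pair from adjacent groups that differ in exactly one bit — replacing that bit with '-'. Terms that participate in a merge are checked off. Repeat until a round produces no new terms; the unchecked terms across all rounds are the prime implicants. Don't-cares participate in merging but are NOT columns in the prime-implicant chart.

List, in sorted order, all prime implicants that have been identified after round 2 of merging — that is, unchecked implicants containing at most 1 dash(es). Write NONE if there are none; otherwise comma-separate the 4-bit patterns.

size-2^0 implicants → 0010(✓)  0101(✓)  0110(✓)  1000(✓)  1001(✓)  1010(✓)  1011(✓)  1101(✓)
size-2^1 implicants → -010  -101  0-10  1-01  10-0(✓)  10-1(✓)  100-(✓)  101-(✓)
size-2^2 implicants → 10--
Unchecked terms (primes): -010, -101, 0-10, 1-01, 10--

-010, -101, 0-10, 1-01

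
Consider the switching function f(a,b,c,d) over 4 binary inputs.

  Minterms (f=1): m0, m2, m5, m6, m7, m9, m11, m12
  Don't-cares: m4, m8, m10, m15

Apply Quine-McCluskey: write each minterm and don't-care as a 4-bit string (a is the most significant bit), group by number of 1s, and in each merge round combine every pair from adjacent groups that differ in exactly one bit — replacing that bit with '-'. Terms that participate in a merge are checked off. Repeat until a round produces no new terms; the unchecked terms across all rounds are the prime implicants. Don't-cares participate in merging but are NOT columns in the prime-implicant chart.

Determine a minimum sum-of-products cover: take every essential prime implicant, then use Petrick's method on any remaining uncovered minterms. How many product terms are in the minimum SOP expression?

[col 0] 0000*, 0010*, 0100*, 0101*, 0110*, 0111*, 1000*, 1001*, 1010*, 1011*, 1100*, 1111*
[col 1] -000*, -010*, -100*, -111, 0-00*, 0-10*, 00-0*, 01-0*, 01-1*, 010-*, 011-*, 1-00*, 1-11, 10-0*, 10-1*, 100-*, 101-*
[col 2] --00, -0-0, 0--0, 01--, 10--
Prime implicants: --00, -0-0, -111, 0--0, 01--, 1-11, 10--
PI chart (minterm → PIs covering it):
  0 | --00,-0-0,0--0
  2 | -0-0,0--0
  5 | 01--  (sole → essential)
  6 | 0--0,01--
  7 | -111,01--
  9 | 10--  (sole → essential)
  11 | 1-11,10--
  12 | --00  (sole → essential)
Essential prime implicants: --00, 01--, 10--
Petrick residual → -0-0
Minimum SOP uses 4 PIs: c'd' + b'd' + a'b + ab'

4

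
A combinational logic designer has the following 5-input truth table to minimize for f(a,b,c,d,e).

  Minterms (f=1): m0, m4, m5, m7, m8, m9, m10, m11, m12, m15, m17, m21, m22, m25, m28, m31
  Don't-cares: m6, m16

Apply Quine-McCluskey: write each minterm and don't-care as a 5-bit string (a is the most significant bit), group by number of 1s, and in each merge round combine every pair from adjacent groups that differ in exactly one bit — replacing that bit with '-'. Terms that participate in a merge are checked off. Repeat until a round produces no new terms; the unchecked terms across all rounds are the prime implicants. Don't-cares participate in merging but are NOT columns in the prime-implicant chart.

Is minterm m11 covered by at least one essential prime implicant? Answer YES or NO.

Round 0: 00000✓ 00100✓ 00101✓ 00110✓ 00111✓ 01000✓ 01001✓ 01010✓ 01011✓ 01100✓ 01111✓ 10000✓ 10001✓ 10101✓ 10110✓ 11001✓ 11100✓ 11111✓
Round 1: -0000 -0101 -0110 -1001 -1100 -1111 0-000✓ 0-100✓ 0-111 00-00✓ 001-0✓ 001-1✓ 0010-✓ 0011-✓ 01-00✓ 01-11 010-0✓ 010-1✓ 0100-✓ 0101-✓ 1-001 10-01 1000-
Round 2: 0--00 001-- 010--
PIs = {-0000, -0101, -0110, -1001, -1100, -1111, 0--00, 0-111, 001--, 01-11, 010--, 1-001, 10-01, 1000-}
Coverage chart:
  m0: -0000,0--00
  m4: 0--00,001--
  m5: -0101,001--
  m7: 0-111,001--
  m8: 0--00,010--
  m9: -1001,010--
  m10: 010-- ←essential
  m11: 01-11,010--
  m12: -1100,0--00
  m15: -1111,0-111,01-11
  m17: 1-001,10-01,1000-
  m21: -0101,10-01
  m22: -0110 ←essential
  m25: -1001,1-001
  m28: -1100 ←essential
  m31: -1111 ←essential
Essential: -0110, -1100, -1111, 010--

YES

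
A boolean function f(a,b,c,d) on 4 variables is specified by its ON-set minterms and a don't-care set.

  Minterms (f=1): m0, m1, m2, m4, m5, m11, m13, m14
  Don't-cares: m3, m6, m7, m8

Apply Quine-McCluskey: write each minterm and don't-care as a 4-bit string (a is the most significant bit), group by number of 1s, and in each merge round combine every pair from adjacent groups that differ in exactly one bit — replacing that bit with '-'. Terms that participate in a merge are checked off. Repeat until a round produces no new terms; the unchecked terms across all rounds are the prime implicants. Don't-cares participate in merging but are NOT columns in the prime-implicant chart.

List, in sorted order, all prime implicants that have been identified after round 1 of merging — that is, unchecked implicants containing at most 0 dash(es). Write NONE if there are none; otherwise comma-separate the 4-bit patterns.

NONE

Round 0: 0000✓ 0001✓ 0010✓ 0011✓ 0100✓ 0101✓ 0110✓ 0111✓ 1000✓ 1011✓ 1101✓ 1110✓
Round 1: -000 -011 -101 -110 0-00✓ 0-01✓ 0-10✓ 0-11✓ 00-0✓ 00-1✓ 000-✓ 001-✓ 01-0✓ 01-1✓ 010-✓ 011-✓
Round 2: 0--0✓ 0--1✓ 0-0-✓ 0-1-✓ 00--✓ 01--✓
Round 3: 0---
PIs = {-000, -011, -101, -110, 0---}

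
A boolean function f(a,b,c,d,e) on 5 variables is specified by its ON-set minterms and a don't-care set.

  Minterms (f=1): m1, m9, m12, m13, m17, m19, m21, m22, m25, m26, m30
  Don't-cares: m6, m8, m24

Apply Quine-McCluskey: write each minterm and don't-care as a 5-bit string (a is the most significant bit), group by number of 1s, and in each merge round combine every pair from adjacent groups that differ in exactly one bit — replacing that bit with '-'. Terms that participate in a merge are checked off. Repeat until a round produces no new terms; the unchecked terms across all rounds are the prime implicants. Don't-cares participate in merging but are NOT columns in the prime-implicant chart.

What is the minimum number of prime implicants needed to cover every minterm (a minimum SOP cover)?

Round 0: 00001✓ 00110✓ 01000✓ 01001✓ 01100✓ 01101✓ 10001✓ 10011✓ 10101✓ 10110✓ 11000✓ 11001✓ 11010✓ 11110✓
Round 1: -0001✓ -0110 -1000✓ -1001✓ 0-001✓ 01-00✓ 01-01✓ 0100-✓ 0110-✓ 1-001✓ 1-110 10-01 100-1 11-10 110-0 1100-✓
Round 2: --001 -100- 01-0-
PIs = {--001, -0110, -100-, 01-0-, 1-110, 10-01, 100-1, 11-10, 110-0}
Coverage chart:
  m1: --001 ←essential
  m9: --001,-100-,01-0-
  m12: 01-0- ←essential
  m13: 01-0- ←essential
  m17: --001,10-01,100-1
  m19: 100-1 ←essential
  m21: 10-01 ←essential
  m22: -0110,1-110
  m25: --001,-100-
  m26: 11-10,110-0
  m30: 1-110,11-10
Essential: --001, 01-0-, 10-01, 100-1
Petrick residual → -0110, 11-10
Min cover (6 terms): c'd'e + b'cde' + a'bd' + ab'd'e + ab'c'e + abde'

6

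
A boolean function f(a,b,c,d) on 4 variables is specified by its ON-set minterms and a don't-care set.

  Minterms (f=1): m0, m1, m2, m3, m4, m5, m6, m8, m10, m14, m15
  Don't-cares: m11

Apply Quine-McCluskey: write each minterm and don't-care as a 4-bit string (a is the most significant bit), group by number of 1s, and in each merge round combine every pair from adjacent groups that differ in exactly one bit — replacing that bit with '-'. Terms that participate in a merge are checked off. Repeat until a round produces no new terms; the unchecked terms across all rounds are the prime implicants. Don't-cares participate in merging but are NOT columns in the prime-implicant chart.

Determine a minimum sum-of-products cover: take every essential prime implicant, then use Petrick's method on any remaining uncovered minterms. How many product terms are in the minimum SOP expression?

[col 0] 0000*, 0001*, 0010*, 0011*, 0100*, 0101*, 0110*, 1000*, 1010*, 1011*, 1110*, 1111*
[col 1] -000*, -010*, -011*, -110*, 0-00*, 0-01*, 0-10*, 00-0*, 00-1*, 000-*, 001-*, 01-0*, 010-*, 1-10*, 1-11*, 10-0*, 101-*, 111-*
[col 2] --10, -0-0, -01-, 0--0, 0-0-, 00--, 1-1-
Prime implicants: --10, -0-0, -01-, 0--0, 0-0-, 00--, 1-1-
PI chart (minterm → PIs covering it):
  0 | -0-0,0--0,0-0-,00--
  1 | 0-0-,00--
  2 | --10,-0-0,-01-,0--0,00--
  3 | -01-,00--
  4 | 0--0,0-0-
  5 | 0-0-  (sole → essential)
  6 | --10,0--0
  8 | -0-0  (sole → essential)
  10 | --10,-0-0,-01-,1-1-
  14 | --10,1-1-
  15 | 1-1-  (sole → essential)
Essential prime implicants: -0-0, 0-0-, 1-1-
Petrick residual → --10, -01-
Minimum SOP uses 5 PIs: cd' + b'd' + b'c + a'c' + ac

5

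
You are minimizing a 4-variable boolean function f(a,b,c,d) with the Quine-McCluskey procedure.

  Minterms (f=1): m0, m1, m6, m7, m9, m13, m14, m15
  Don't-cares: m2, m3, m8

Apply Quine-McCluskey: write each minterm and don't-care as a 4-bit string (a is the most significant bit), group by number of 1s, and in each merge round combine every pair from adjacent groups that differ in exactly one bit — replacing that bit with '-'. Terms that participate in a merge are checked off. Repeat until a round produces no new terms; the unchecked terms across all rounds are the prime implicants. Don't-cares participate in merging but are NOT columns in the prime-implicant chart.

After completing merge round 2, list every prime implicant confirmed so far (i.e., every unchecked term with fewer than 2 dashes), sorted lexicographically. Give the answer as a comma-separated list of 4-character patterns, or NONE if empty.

size-2^0 implicants → 0000(✓)  0001(✓)  0010(✓)  0011(✓)  0110(✓)  0111(✓)  1000(✓)  1001(✓)  1101(✓)  1110(✓)  1111(✓)
size-2^1 implicants → -000(✓)  -001(✓)  -110(✓)  -111(✓)  0-10(✓)  0-11(✓)  00-0(✓)  00-1(✓)  000-(✓)  001-(✓)  011-(✓)  1-01  100-(✓)  11-1  111-(✓)
size-2^2 implicants → -00-  -11-  0-1-  00--
Unchecked terms (primes): -00-, -11-, 0-1-, 00--, 1-01, 11-1

1-01, 11-1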